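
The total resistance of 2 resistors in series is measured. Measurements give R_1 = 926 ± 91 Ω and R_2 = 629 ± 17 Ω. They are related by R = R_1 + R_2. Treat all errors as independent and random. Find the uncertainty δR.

R is a linear combination, so absolute uncertainties add in quadrature:
  (δR_1)² = 8280;  (δR_2)² = 289
δR = √(8570) = 92.6 Ω

92.6 Ω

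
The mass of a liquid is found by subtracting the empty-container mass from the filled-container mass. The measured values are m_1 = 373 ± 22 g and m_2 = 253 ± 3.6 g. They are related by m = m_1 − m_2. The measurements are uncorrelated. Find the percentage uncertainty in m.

18.6%

Each term contributes (cᵢ δxᵢ)² to (δm)²:
  (δm_1)² = 484;  (δm_2)² = 13.0
δm = √(497) = 22.3 g
m = 120 g, so δm/m = 22.3/120 = 0.186.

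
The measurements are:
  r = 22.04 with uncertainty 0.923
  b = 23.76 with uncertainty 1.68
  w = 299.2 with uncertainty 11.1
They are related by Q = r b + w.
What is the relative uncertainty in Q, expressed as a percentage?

Let p = r·b = 523.7. δp/p = √((1·δr/r)² + (1·δb/b)²) = √(0.00175 + 0.00500) = 0.0822, so δp = 43.0.
Q = p + w: δQ = √(δp² + δw²) = √(1850 + 123) = 44.4
Q = 822.9, so δQ/Q = 44.4/822.9 = 0.0540.

5.40%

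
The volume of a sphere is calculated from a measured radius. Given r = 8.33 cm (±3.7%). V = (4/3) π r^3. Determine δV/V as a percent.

11.1%

Products/powers → add relative errors in quadrature, weighted by exponent:
  (3·δr/r)² = (3×0.0370)² = 0.0123
δV/V = √(0.0123) = 0.111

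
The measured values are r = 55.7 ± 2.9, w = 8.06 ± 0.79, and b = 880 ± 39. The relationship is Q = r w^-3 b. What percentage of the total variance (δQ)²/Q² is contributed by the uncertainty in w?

(δQ/Q)² = (1·δr/r)² + (-3·δw/w)² + (1·δb/b)²
  r term: (1×0.0521)² = 0.00271
  w term: (-3×0.0980)² = 0.0865
  b term: (1×0.0443)² = 0.00196
Total = 0.0911. Share from w = 0.0865/0.0911 = 0.949.

94.9%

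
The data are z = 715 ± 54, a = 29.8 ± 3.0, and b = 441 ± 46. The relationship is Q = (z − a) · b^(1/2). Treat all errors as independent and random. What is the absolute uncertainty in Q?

Let u = z − a = 685. δu = √(δz² + δa²) = √(2920 + 9.00) = 54.1, so δu/u = 0.0789.
Q is then a monomial in u, b:
δQ/Q = √((δu/u)² + (½·δb/b)²) = √(0.00623 + 0.00272) = 0.0946
Q = 14400, so δQ = 0.0946 × 14400 = 1360.

1360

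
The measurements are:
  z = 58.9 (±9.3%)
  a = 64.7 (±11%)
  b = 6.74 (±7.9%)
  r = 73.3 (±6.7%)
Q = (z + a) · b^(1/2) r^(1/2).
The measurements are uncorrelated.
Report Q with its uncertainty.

2750 ± 245

Let u = z + a = 124. δu = √(δz² + δa²) = √(30.0 + 50.7) = 8.98, so δu/u = 0.0727.
Q is then a monomial in u, b, r:
δQ/Q = √((δu/u)² + (½·δb/b)² + (½·δr/r)²) = √(0.00528 + 0.00156 + 0.00112) = 0.0892
Q = 2750, so δQ = 0.0892 × 2750 = 245.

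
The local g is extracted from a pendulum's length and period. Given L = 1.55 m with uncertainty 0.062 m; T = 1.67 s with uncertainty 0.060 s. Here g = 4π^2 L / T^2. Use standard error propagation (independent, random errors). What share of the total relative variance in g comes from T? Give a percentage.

76.3%

(δg/g)² = (1·δL/L)² + (-2·δT/T)²
  L term: (1×0.0400)² = 0.00160
  T term: (-2×0.0359)² = 0.00516
Total = 0.00676. Share from T = 0.00516/0.00676 = 0.763.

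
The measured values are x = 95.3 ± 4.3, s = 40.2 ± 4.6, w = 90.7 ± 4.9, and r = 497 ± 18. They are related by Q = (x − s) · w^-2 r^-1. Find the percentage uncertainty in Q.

Let u = x − s = 55.1. δu = √(δx² + δs²) = √(18.5 + 21.2) = 6.30, so δu/u = 0.114.
Q is then a monomial in u, w, r:
δQ/Q = √((δu/u)² + (-2·δw/w)² + (-1·δr/r)²) = √(0.0131 + 0.0117 + 0.00131) = 0.161

16.1%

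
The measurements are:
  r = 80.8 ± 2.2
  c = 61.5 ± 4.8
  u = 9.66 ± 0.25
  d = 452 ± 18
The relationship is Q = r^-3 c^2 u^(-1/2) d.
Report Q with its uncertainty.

Products/powers → add relative errors in quadrature, weighted by exponent:
  (-3·δr/r)² = (-3×0.0272)² = 0.00667;  (2·δc/c)² = (2×0.0780)² = 0.0244;  (−½·δu/u)² = (-0.5×0.0259)² = 0.000167;  (1·δd/d)² = (1×0.0398)² = 0.00159
δQ/Q = √(0.0328) = 0.181
Q = 1.04, so δQ = 0.181 × 1.04 = 0.189.

1.04 ± 0.189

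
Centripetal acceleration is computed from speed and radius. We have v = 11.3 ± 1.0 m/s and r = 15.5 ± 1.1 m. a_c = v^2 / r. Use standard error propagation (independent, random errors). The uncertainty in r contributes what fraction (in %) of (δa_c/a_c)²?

13.9%

(δa_c/a_c)² = (2·δv/v)² + (-1·δr/r)²
  v term: (2×0.0885)² = 0.0313
  r term: (-1×0.0710)² = 0.00504
Total = 0.0364. Share from r = 0.00504/0.0364 = 0.139.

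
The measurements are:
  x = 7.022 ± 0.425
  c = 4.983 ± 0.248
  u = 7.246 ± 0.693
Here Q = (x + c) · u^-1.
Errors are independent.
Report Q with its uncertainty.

Let w = x + c = 12.00. δw = √(δx² + δc²) = √(0.181 + 0.0615) = 0.492, so δw/w = 0.0410.
Q is then a monomial in w, u:
δQ/Q = √((δw/w)² + (-1·δu/u)²) = √(0.00168 + 0.00915) = 0.104
Q = 1.657, so δQ = 0.104 × 1.657 = 0.172.

1.657 ± 0.172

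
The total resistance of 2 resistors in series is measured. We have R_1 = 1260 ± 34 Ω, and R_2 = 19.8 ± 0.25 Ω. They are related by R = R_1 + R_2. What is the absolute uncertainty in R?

34.0 Ω

Each term contributes (cᵢ δxᵢ)² to (δR)²:
  (δR_1)² = 1160;  (δR_2)² = 0.0625
δR = √(1160) = 34.0 Ω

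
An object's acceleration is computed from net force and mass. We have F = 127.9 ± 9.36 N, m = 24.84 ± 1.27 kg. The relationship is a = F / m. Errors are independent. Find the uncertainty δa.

Relative error in a monomial: (δa/a)² = Σ (nᵢ · δxᵢ/xᵢ)².
  (1·δF/F)² = (1×0.0732)² = 0.00536;  (-1·δm/m)² = (-1×0.0511)² = 0.00261
δa/a = √(0.00797) = 0.0893
a = 5.149 m/s^2, so δa = 0.0893 × 5.149 = 0.460 m/s^2.

0.460 m/s^2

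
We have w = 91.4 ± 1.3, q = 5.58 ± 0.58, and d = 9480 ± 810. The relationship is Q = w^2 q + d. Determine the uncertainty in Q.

Let p = w^2·q = 46600. δp/p = √((2·δw/w)² + (1·δq/q)²) = √(0.000809 + 0.0108) = 0.108, so δp = 5020.
Q = p + d: δQ = √(δp² + δd²) = √(2.52e+07 + 6.56e+05) = 5090

5090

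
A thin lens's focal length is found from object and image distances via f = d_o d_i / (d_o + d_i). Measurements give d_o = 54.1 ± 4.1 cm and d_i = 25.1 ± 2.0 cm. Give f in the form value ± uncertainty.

∂f/∂d_o = (d_i/(d_o+d_i))² = 0.100;  ∂f/∂d_i = (d_o/(d_o+d_i))² = 0.467
δf = √((∂f/∂d_o · δd_o)² + (∂f/∂d_i · δd_i)²) = √(0.170 + 0.871) = 1.02 cm
f = 17.1 cm.

17.1 ± 1.02 cm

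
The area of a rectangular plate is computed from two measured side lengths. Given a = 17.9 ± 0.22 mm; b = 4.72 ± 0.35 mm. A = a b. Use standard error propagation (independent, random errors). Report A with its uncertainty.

Each factor contributes (exponent × relative error)² to (δA/A)²:
  (1·δa/a)² = (1×0.0123)² = 0.000151;  (1·δb/b)² = (1×0.0742)² = 0.00550
δA/A = √(0.00565) = 0.0752
A = 84.5 mm^2, so δA = 0.0752 × 84.5 = 6.35 mm^2.

84.5 ± 6.35 mm^2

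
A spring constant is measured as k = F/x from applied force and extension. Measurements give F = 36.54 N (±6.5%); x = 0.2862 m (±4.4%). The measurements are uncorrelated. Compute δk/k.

Products/powers → add relative errors in quadrature, weighted by exponent:
  (1·δF/F)² = (1×0.0650)² = 0.00423;  (-1·δx/x)² = (-1×0.0440)² = 0.00194
δk/k = √(0.00616) = 0.0785

0.0785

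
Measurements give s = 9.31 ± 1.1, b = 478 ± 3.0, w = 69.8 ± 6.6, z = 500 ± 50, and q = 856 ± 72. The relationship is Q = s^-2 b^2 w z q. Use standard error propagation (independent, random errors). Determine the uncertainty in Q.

2.26e+10

Since Q is a product/quotient, work with relative uncertainties:
  (-2·δs/s)² = (-2×0.118)² = 0.0558;  (2·δb/b)² = (2×0.00628)² = 0.000158;  (1·δw/w)² = (1×0.0946)² = 0.00894;  (1·δz/z)² = (1×0.100)² = 0.0100;  (1·δq/q)² = (1×0.0841)² = 0.00707
δQ/Q = √(0.0820) = 0.286
Q = 7.88e+10, so δQ = 0.286 × 7.88e+10 = 2.26e+10.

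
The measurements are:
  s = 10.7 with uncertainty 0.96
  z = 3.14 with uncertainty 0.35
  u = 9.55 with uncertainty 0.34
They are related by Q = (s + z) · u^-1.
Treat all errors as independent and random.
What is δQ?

0.119

Let w = s + z = 13.8. δw = √(δs² + δz²) = √(0.922 + 0.122) = 1.02, so δw/w = 0.0738.
Q is then a monomial in w, u:
δQ/Q = √((δw/w)² + (-1·δu/u)²) = √(0.00545 + 0.00127) = 0.0820
Q = 1.45, so δQ = 0.0820 × 1.45 = 0.119.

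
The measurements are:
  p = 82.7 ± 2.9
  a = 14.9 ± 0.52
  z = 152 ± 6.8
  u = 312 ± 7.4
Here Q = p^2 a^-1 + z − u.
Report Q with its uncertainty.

299 ± 37.3

Let w = p^2·a^-1 = 459. δw/w = √((2·δp/p)² + (-1·δa/a)²) = √(0.00492 + 0.00122) = 0.0783, so δw = 36.0.
Q = w + z − u: δQ = √(δw² + δz² + δu²) = √(1290 + 46.2 + 54.8) = 37.3
Q = 299.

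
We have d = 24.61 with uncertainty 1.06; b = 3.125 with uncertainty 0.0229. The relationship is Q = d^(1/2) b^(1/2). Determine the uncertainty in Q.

Q is a product of powers, so relative uncertainties combine in quadrature:
  (½·δd/d)² = (0.5×0.0431)² = 0.000464;  (½·δb/b)² = (0.5×0.00733)² = 1.34e-05
δQ/Q = √(0.000477) = 0.0218
Q = 8.770, so δQ = 0.0218 × 8.770 = 0.192.

0.192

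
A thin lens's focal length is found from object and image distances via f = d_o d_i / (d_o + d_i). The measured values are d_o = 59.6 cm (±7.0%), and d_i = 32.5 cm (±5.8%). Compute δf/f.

∂f/∂d_o = (d_i/(d_o+d_i))² = 0.125;  ∂f/∂d_i = (d_o/(d_o+d_i))² = 0.419
δf = √((∂f/∂d_o · δd_o)² + (∂f/∂d_i · δd_i)²) = √(0.270 + 0.623) = 0.945 cm
f = 21.0 cm, so δf/f = 0.945/21.0 = 0.0449.

0.0449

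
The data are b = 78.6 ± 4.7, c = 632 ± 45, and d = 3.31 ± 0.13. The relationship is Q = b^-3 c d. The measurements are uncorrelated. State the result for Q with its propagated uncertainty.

0.00431 ± 0.000849

Products/powers → add relative errors in quadrature, weighted by exponent:
  (-3·δb/b)² = (-3×0.0598)² = 0.0322;  (1·δc/c)² = (1×0.0712)² = 0.00507;  (1·δd/d)² = (1×0.0393)² = 0.00154
δQ/Q = √(0.0388) = 0.197
Q = 0.00431, so δQ = 0.197 × 0.00431 = 0.000849.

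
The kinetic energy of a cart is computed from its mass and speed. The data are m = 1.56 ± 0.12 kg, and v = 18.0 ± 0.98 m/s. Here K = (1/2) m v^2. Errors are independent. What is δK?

33.7 J

Each factor contributes (exponent × relative error)² to (δK/K)²:
  (1·δm/m)² = (1×0.0769)² = 0.00592;  (2·δv/v)² = (2×0.0544)² = 0.0119
δK/K = √(0.0178) = 0.133
K = 253 J, so δK = 0.133 × 253 = 33.7 J.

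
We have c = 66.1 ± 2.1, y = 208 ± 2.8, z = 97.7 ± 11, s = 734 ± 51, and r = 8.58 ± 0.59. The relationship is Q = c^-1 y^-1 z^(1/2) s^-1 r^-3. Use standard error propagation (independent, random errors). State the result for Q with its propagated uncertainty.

Products/powers → add relative errors in quadrature, weighted by exponent:
  (-1·δc/c)² = (-1×0.0318)² = 0.00101;  (-1·δy/y)² = (-1×0.0135)² = 0.000181;  (½·δz/z)² = (0.5×0.113)² = 0.00317;  (-1·δs/s)² = (-1×0.0695)² = 0.00483;  (-3·δr/r)² = (-3×0.0688)² = 0.0426
δQ/Q = √(0.0517) = 0.227
Q = 1.55e-09, so δQ = 0.227 × 1.55e-09 = 3.53e-10.

(1.55 ± 0.353) × 10^-9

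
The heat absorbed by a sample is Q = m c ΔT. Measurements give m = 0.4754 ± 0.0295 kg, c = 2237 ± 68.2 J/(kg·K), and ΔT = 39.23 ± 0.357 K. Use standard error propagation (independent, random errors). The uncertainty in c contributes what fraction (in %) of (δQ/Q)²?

(δQ/Q)² = (1·δm/m)² + (1·δc/c)² + (1·δΔT/ΔT)²
  m term: (1×0.0621)² = 0.00385
  c term: (1×0.0305)² = 0.000929
  ΔT term: (1×0.00910)² = 8.28e-05
Total = 0.00486. Share from c = 0.000929/0.00486 = 0.191.

19.1%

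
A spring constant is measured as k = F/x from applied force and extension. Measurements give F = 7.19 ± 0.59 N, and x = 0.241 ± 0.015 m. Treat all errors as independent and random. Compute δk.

Relative error in a monomial: (δk/k)² = Σ (nᵢ · δxᵢ/xᵢ)².
  (1·δF/F)² = (1×0.0821)² = 0.00673;  (-1·δx/x)² = (-1×0.0622)² = 0.00387
δk/k = √(0.0106) = 0.103
k = 29.8 N/m, so δk = 0.103 × 29.8 = 3.07 N/m.

3.07 N/m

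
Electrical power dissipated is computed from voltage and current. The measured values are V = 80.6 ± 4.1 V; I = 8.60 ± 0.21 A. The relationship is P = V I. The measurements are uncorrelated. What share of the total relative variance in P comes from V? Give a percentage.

81.3%

(δP/P)² = (1·δV/V)² + (1·δI/I)²
  V term: (1×0.0509)² = 0.00259
  I term: (1×0.0244)² = 0.000596
Total = 0.00318. Share from V = 0.00259/0.00318 = 0.813.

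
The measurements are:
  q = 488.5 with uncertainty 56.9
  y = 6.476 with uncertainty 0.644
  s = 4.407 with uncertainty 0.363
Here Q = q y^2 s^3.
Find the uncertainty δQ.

Q is a product of powers, so relative uncertainties combine in quadrature:
  (1·δq/q)² = (1×0.116)² = 0.0136;  (2·δy/y)² = (2×0.0994)² = 0.0396;  (3·δs/s)² = (3×0.0824)² = 0.0611
δQ/Q = √(0.114) = 0.338
Q = 1.754e+06, so δQ = 0.338 × 1.754e+06 = 5.93e+05.

5.93e+05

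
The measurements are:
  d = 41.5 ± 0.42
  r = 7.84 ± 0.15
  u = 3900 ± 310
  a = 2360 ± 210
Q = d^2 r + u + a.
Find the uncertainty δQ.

531

Let p = d^2·r = 13500. δp/p = √((2·δd/d)² + (1·δr/r)²) = √(0.000410 + 0.000366) = 0.0279, so δp = 376.
Q = p + u + a: δQ = √(δp² + δu² + δa²) = √(1.41e+05 + 96100 + 44100) = 531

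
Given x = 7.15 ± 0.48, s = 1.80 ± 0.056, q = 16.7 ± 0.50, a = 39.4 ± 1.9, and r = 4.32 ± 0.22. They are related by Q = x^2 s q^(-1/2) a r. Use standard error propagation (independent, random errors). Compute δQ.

Relative error in a monomial: (δQ/Q)² = Σ (nᵢ · δxᵢ/xᵢ)².
  (2·δx/x)² = (2×0.0671)² = 0.0180;  (1·δs/s)² = (1×0.0311)² = 0.000968;  (−½·δq/q)² = (-0.5×0.0299)² = 0.000224;  (1·δa/a)² = (1×0.0482)² = 0.00233;  (1·δr/r)² = (1×0.0509)² = 0.00259
δQ/Q = √(0.0241) = 0.155
Q = 3830, so δQ = 0.155 × 3830 = 595.

595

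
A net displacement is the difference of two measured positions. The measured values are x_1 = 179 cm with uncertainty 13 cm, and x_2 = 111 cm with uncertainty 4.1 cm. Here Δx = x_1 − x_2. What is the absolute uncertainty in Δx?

For a sum/difference, combine absolute errors in quadrature:
  (δx_1)² = 169;  (δx_2)² = 16.8
δΔx = √(186) = 13.6 cm

13.6 cm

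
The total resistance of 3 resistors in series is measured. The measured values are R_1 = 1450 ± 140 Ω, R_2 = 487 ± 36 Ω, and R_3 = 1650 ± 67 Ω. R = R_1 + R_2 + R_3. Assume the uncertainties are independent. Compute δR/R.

R is a linear combination, so absolute uncertainties add in quadrature:
  (δR_1)² = 19600;  (δR_2)² = 1300;  (δR_3)² = 4490
δR = √(25400) = 159 Ω
R = 3590 Ω, so δR/R = 159/3590 = 0.0444.

0.0444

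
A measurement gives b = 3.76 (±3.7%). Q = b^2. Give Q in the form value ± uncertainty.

14.1 ± 1.05

Q ∝ b^2, so δQ/Q = |2| · δb/b = 2 × 0.0370 = 0.0740.
Q = 14.1, so δQ = 0.0740 × 14.1 = 1.05.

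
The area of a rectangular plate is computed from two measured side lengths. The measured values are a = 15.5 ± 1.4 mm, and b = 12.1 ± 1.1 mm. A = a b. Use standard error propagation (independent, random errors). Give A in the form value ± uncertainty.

Each factor contributes (exponent × relative error)² to (δA/A)²:
  (1·δa/a)² = (1×0.0903)² = 0.00816;  (1·δb/b)² = (1×0.0909)² = 0.00826
δA/A = √(0.0164) = 0.128
A = 188 mm^2, so δA = 0.128 × 188 = 24.0 mm^2.

188 ± 24.0 mm^2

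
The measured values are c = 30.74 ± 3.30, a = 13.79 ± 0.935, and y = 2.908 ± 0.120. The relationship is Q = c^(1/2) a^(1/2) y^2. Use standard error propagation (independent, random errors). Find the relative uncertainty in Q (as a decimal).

For a monomial Q ∝ c^(1/2), a^(1/2), y^2, fractional errors add in quadrature:
  (½·δc/c)² = (0.5×0.107)² = 0.00288;  (½·δa/a)² = (0.5×0.0678)² = 0.00115;  (2·δy/y)² = (2×0.0413)² = 0.00681
δQ/Q = √(0.0108) = 0.104

0.104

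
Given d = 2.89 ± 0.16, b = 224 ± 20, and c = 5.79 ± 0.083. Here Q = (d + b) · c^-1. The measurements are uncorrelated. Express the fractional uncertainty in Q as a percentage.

8.93%

Let u = d + b = 227. δu = √(δd² + δb²) = √(0.0256 + 400) = 20.0, so δu/u = 0.0882.
Q is then a monomial in u, c:
δQ/Q = √((δu/u)² + (-1·δc/c)²) = √(0.00777 + 0.000205) = 0.0893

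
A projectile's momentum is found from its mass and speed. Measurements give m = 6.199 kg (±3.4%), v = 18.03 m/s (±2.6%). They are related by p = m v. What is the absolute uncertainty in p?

4.78 kg·m/s

Each factor contributes (exponent × relative error)² to (δp/p)²:
  (1·δm/m)² = (1×0.0340)² = 0.00116;  (1·δv/v)² = (1×0.0260)² = 0.000676
δp/p = √(0.00183) = 0.0428
p = 111.8 kg·m/s, so δp = 0.0428 × 111.8 = 4.78 kg·m/s.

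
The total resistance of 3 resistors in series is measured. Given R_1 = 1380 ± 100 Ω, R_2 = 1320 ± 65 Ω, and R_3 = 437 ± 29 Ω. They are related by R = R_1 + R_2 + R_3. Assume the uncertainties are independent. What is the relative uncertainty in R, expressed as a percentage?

For a sum/difference, combine absolute errors in quadrature:
  (δR_1)² = 10000;  (δR_2)² = 4220;  (δR_3)² = 841
δR = √(15100) = 123 Ω
R = 3140 Ω, so δR/R = 123/3140 = 0.0391.

3.91%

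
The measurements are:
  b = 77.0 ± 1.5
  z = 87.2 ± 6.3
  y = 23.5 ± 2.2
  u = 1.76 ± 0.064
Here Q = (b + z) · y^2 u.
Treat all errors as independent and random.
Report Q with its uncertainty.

(1.60 ± 0.311) × 10^5

Let w = b + z = 164. δw = √(δb² + δz²) = √(2.25 + 39.7) = 6.48, so δw/w = 0.0394.
Q is then a monomial in w, y, u:
δQ/Q = √((δw/w)² + (2·δy/y)² + (1·δu/u)²) = √(0.00156 + 0.0351 + 0.00132) = 0.195
Q = 1.6e+05, so δQ = 0.195 × 1.6e+05 = 31100.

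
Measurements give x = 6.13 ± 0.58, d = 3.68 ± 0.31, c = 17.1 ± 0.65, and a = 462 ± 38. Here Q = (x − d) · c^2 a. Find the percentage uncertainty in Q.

Let u = x − d = 2.45. δu = √(δx² + δd²) = √(0.336 + 0.0961) = 0.658, so δu/u = 0.268.
Q is then a monomial in u, c, a:
δQ/Q = √((δu/u)² + (2·δc/c)² + (1·δa/a)²) = √(0.0721 + 0.00578 + 0.00677) = 0.291

29.1%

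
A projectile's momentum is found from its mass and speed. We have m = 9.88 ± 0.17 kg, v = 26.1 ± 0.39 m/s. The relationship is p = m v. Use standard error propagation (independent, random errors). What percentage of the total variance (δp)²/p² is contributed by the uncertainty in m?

(δp/p)² = (1·δm/m)² + (1·δv/v)²
  m term: (1×0.0172)² = 0.000296
  v term: (1×0.0149)² = 0.000223
Total = 0.000519. Share from m = 0.000296/0.000519 = 0.570.

57.0%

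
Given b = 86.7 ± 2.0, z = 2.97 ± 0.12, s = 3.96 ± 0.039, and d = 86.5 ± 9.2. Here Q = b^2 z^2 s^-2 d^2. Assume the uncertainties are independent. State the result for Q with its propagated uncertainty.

(3.16 ± 0.737) × 10^7

Since Q is a product/quotient, work with relative uncertainties:
  (2·δb/b)² = (2×0.0231)² = 0.00213;  (2·δz/z)² = (2×0.0404)² = 0.00653;  (-2·δs/s)² = (-2×0.00985)² = 0.000388;  (2·δd/d)² = (2×0.106)² = 0.0452
δQ/Q = √(0.0543) = 0.233
Q = 3.16e+07, so δQ = 0.233 × 3.16e+07 = 7.37e+06.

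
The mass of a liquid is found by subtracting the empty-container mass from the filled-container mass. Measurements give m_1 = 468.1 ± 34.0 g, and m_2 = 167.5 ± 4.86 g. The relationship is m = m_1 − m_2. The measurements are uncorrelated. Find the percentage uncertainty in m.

m is a linear combination, so absolute uncertainties add in quadrature:
  (δm_1)² = 1160;  (δm_2)² = 23.6
δm = √(1180) = 34.3 g
m = 300.6 g, so δm/m = 34.3/300.6 = 0.114.

11.4%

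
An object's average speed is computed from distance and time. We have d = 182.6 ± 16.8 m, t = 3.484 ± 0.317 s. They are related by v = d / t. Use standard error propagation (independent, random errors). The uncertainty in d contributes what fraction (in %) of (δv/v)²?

50.6%

(δv/v)² = (1·δd/d)² + (-1·δt/t)²
  d term: (1×0.0920)² = 0.00846
  t term: (-1×0.0910)² = 0.00828
Total = 0.0167. Share from d = 0.00846/0.0167 = 0.506.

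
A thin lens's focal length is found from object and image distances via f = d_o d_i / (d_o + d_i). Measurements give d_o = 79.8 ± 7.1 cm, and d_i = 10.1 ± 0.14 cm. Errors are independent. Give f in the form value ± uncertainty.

∂f/∂d_o = (d_i/(d_o+d_i))² = 0.0126;  ∂f/∂d_i = (d_o/(d_o+d_i))² = 0.788
δf = √((∂f/∂d_o · δd_o)² + (∂f/∂d_i · δd_i)²) = √(0.00803 + 0.0122) = 0.142 cm
f = 8.97 cm.

8.97 ± 0.142 cm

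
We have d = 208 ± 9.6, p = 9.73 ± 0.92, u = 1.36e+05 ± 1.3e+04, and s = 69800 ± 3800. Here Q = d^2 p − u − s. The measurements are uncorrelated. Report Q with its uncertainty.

(2.15 ± 0.573) × 10^5

Let w = d^2·p = 4.21e+05. δw/w = √((2·δd/d)² + (1·δp/p)²) = √(0.00852 + 0.00894) = 0.132, so δw = 55600.
Q = w − u − s: δQ = √(δw² + δu² + δs²) = √(3.09e+09 + 1.69e+08 + 1.44e+07) = 57300
Q = 2.15e+05.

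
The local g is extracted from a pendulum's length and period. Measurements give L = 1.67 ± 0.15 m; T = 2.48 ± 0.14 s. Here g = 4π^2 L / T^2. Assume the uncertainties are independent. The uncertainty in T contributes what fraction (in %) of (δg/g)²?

61.2%

(δg/g)² = (1·δL/L)² + (-2·δT/T)²
  L term: (1×0.0898)² = 0.00807
  T term: (-2×0.0565)² = 0.0127
Total = 0.0208. Share from T = 0.0127/0.0208 = 0.612.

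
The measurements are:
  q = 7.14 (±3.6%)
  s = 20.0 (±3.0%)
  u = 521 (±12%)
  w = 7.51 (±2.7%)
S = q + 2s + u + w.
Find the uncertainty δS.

62.5

For a sum/difference, combine absolute errors in quadrature:
  (δq)² = 0.0661;  (2·δs)² = 1.44;  (δu)² = 3910;  (δw)² = 0.0411
δS = √(3910) = 62.5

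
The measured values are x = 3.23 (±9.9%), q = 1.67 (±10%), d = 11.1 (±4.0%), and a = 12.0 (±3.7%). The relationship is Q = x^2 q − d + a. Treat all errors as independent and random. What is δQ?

3.92

Let p = x^2·q = 17.4. δp/p = √((2·δx/x)² + (1·δq/q)²) = √(0.0392 + 0.0100) = 0.222, so δp = 3.86.
Q = p − d + a: δQ = √(δp² + δd² + δa²) = √(14.9 + 0.197 + 0.197) = 3.92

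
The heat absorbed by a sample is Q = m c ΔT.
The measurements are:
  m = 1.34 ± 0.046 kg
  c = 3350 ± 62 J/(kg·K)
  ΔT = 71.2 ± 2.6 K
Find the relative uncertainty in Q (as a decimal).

For a monomial Q ∝ m, c, ΔT, fractional errors add in quadrature:
  (1·δm/m)² = (1×0.0343)² = 0.00118;  (1·δc/c)² = (1×0.0185)² = 0.000343;  (1·δΔT/ΔT)² = (1×0.0365)² = 0.00133
δQ/Q = √(0.00285) = 0.0534

0.0534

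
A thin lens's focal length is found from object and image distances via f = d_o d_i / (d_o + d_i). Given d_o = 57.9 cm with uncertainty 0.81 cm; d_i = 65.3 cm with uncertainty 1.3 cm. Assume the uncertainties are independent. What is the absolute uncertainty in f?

0.366 cm

∂f/∂d_o = (d_i/(d_o+d_i))² = 0.281;  ∂f/∂d_i = (d_o/(d_o+d_i))² = 0.221
δf = √((∂f/∂d_o · δd_o)² + (∂f/∂d_i · δd_i)²) = √(0.0518 + 0.0824) = 0.366 cm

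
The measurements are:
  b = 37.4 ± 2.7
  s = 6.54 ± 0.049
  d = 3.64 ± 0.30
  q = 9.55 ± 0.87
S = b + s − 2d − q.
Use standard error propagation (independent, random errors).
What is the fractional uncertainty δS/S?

0.107

S is a linear combination, so absolute uncertainties add in quadrature:
  (δb)² = 7.29;  (δs)² = 0.00240;  (2·δd)² = 0.360;  (δq)² = 0.757
δS = √(8.41) = 2.90
S = 27.1, so δS/S = 2.90/27.1 = 0.107.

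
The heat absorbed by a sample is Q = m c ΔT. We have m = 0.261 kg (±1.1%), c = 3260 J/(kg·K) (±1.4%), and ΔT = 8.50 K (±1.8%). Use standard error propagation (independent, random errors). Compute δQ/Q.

0.0253

Since Q is a product/quotient, work with relative uncertainties:
  (1·δm/m)² = (1×0.0110)² = 0.000121;  (1·δc/c)² = (1×0.0140)² = 0.000196;  (1·δΔT/ΔT)² = (1×0.0180)² = 0.000324
δQ/Q = √(0.000641) = 0.0253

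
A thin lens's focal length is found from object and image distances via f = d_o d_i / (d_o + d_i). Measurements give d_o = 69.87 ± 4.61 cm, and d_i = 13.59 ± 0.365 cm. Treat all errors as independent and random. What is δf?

0.284 cm

∂f/∂d_o = (d_i/(d_o+d_i))² = 0.0265;  ∂f/∂d_i = (d_o/(d_o+d_i))² = 0.701
δf = √((∂f/∂d_o · δd_o)² + (∂f/∂d_i · δd_i)²) = √(0.0149 + 0.0654) = 0.284 cm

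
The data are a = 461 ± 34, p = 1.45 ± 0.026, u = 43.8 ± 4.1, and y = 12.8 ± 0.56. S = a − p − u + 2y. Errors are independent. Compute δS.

34.3

Sums and differences: (δS)² = Σ (cᵢ δxᵢ)².
  (δa)² = 1160;  (δp)² = 0.000676;  (δu)² = 16.8;  (2·δy)² = 1.25
δS = √(1170) = 34.3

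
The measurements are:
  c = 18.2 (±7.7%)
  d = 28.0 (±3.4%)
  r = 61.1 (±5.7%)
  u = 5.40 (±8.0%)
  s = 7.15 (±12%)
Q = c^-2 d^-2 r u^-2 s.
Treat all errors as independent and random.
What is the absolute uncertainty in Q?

Products/powers → add relative errors in quadrature, weighted by exponent:
  (-2·δc/c)² = (-2×0.0770)² = 0.0237;  (-2·δd/d)² = (-2×0.0340)² = 0.00462;  (1·δr/r)² = (1×0.0570)² = 0.00325;  (-2·δu/u)² = (-2×0.0800)² = 0.0256;  (1·δs/s)² = (1×0.120)² = 0.0144
δQ/Q = √(0.0716) = 0.268
Q = 5.77e-05, so δQ = 0.268 × 5.77e-05 = 1.54e-05.

1.54e-05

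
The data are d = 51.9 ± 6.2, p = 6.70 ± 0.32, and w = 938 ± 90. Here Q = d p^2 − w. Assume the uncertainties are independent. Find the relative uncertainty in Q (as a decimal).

Let h = d·p^2 = 2330. δh/h = √((1·δd/d)² + (2·δp/p)²) = √(0.0143 + 0.00912) = 0.153, so δh = 356.
Q = h − w: δQ = √(δh² + δw²) = √(1.27e+05 + 8100) = 368
Q = 1390, so δQ/Q = 368/1390 = 0.264.

0.264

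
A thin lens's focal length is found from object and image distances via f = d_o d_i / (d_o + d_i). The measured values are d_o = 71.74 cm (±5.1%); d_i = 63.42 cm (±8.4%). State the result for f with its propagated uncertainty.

33.66 ± 1.70 cm

∂f/∂d_o = (d_i/(d_o+d_i))² = 0.220;  ∂f/∂d_i = (d_o/(d_o+d_i))² = 0.282
δf = √((∂f/∂d_o · δd_o)² + (∂f/∂d_i · δd_i)²) = √(0.649 + 2.25) = 1.70 cm
f = 33.66 cm.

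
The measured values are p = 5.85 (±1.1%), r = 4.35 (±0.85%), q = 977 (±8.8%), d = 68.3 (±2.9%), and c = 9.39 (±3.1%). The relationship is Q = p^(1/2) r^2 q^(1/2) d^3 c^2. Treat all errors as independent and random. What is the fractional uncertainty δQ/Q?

0.117

For a monomial Q ∝ p^(1/2), r^2, q^(1/2), d^3, c^2, fractional errors add in quadrature:
  (½·δp/p)² = (0.5×0.0110)² = 3.03e-05;  (2·δr/r)² = (2×0.00850)² = 0.000289;  (½·δq/q)² = (0.5×0.0880)² = 0.00194;  (3·δd/d)² = (3×0.0290)² = 0.00757;  (2·δc/c)² = (2×0.0310)² = 0.00384
δQ/Q = √(0.0137) = 0.117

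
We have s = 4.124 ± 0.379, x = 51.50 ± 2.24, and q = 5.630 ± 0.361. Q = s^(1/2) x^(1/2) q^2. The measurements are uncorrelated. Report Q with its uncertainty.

Each factor contributes (exponent × relative error)² to (δQ/Q)²:
  (½·δs/s)² = (0.5×0.0919)² = 0.00211;  (½·δx/x)² = (0.5×0.0435)² = 0.000473;  (2·δq/q)² = (2×0.0641)² = 0.0164
δQ/Q = √(0.0190) = 0.138
Q = 461.9, so δQ = 0.138 × 461.9 = 63.7.

461.9 ± 63.7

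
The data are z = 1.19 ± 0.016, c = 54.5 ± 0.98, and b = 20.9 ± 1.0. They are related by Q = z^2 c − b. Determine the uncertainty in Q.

2.69

Let p = z^2·c = 77.2. δp/p = √((2·δz/z)² + (1·δc/c)²) = √(0.000723 + 0.000323) = 0.0323, so δp = 2.50.
Q = p − b: δQ = √(δp² + δb²) = √(6.23 + 1.00) = 2.69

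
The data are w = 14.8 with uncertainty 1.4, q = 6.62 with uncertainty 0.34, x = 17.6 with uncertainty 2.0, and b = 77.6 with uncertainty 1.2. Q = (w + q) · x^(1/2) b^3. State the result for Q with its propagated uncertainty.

Let u = w + q = 21.4. δu = √(δw² + δq²) = √(1.96 + 0.116) = 1.44, so δu/u = 0.0673.
Q is then a monomial in u, x, b:
δQ/Q = √((δu/u)² + (½·δx/x)² + (3·δb/b)²) = √(0.00452 + 0.00323 + 0.00215) = 0.0995
Q = 4.2e+07, so δQ = 0.0995 × 4.2e+07 = 4.18e+06.

(4.20 ± 0.418) × 10^7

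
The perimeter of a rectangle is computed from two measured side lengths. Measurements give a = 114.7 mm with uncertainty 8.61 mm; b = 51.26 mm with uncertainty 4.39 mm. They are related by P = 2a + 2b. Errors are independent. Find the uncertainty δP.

Absolute uncertainties add in quadrature for a linear combination:
  (2·δa)² = 297;  (2·δb)² = 77.1
δP = √(374) = 19.3 mm

19.3 mm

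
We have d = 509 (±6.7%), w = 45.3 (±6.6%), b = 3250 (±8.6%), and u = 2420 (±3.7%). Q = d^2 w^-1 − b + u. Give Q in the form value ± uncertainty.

4890 ± 903

Let p = d^2·w^-1 = 5720. δp/p = √((2·δd/d)² + (-1·δw/w)²) = √(0.0180 + 0.00436) = 0.149, so δp = 854.
Q = p − b + u: δQ = √(δp² + δb² + δu²) = √(7.3e+05 + 78100 + 8020) = 903
Q = 4890.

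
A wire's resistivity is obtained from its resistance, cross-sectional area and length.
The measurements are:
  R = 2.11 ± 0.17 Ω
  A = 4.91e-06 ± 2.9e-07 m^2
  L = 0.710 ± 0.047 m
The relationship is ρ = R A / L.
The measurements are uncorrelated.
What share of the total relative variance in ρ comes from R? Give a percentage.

(δρ/ρ)² = (1·δR/R)² + (1·δA/A)² + (-1·δL/L)²
  R term: (1×0.0806)² = 0.00649
  A term: (1×0.0591)² = 0.00349
  L term: (-1×0.0662)² = 0.00438
Total = 0.0144. Share from R = 0.00649/0.0144 = 0.452.

45.2%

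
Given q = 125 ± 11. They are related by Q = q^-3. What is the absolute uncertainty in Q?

1.35e-07

Q ∝ q^-3, so δQ/Q = |-3| · δq/q = 3 × 0.0880 = 0.264.
Q = 5.12e-07, so δQ = 0.264 × 5.12e-07 = 1.35e-07.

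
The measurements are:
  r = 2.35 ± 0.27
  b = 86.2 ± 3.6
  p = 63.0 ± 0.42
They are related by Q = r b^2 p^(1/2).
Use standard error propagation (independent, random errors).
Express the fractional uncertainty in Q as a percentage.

Relative error in a monomial: (δQ/Q)² = Σ (nᵢ · δxᵢ/xᵢ)².
  (1·δr/r)² = (1×0.115)² = 0.0132;  (2·δb/b)² = (2×0.0418)² = 0.00698;  (½·δp/p)² = (0.5×0.00667)² = 1.11e-05
δQ/Q = √(0.0202) = 0.142

14.2%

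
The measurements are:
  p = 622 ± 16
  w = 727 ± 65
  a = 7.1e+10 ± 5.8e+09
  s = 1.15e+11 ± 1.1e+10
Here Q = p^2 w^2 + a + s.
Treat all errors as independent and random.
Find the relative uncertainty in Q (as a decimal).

Let h = p^2·w^2 = 2.04e+11. δh/h = √((2·δp/p)² + (2·δw/w)²) = √(0.00265 + 0.0320) = 0.186, so δh = 3.8e+10.
Q = h + a + s: δQ = √(δh² + δa² + δs²) = √(1.45e+21 + 3.36e+19 + 1.21e+20) = 4e+10
Q = 3.9e+11, so δQ/Q = 4e+10/3.9e+11 = 0.103.

0.103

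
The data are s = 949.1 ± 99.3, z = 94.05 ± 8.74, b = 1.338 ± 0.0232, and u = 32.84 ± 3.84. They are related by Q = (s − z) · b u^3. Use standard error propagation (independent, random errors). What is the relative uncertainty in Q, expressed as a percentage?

Let w = s − z = 855.1. δw = √(δs² + δz²) = √(9860 + 76.4) = 99.7, so δw/w = 0.117.
Q is then a monomial in w, b, u:
δQ/Q = √((δw/w)² + (1·δb/b)² + (3·δu/u)²) = √(0.0136 + 0.000301 + 0.123) = 0.370

37.0%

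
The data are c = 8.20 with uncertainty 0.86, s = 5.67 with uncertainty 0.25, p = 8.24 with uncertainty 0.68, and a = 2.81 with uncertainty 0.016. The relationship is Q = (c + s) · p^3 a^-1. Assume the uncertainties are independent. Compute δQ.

Let u = c + s = 13.9. δu = √(δc² + δs²) = √(0.740 + 0.0625) = 0.896, so δu/u = 0.0646.
Q is then a monomial in u, p, a:
δQ/Q = √((δu/u)² + (3·δp/p)² + (-1·δa/a)²) = √(0.00417 + 0.0613 + 3.24e-05) = 0.256
Q = 2760, so δQ = 0.256 × 2760 = 707.

707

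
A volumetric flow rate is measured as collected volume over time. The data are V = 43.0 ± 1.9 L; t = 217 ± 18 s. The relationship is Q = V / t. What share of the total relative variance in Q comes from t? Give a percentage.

77.9%

(δQ/Q)² = (1·δV/V)² + (-1·δt/t)²
  V term: (1×0.0442)² = 0.00195
  t term: (-1×0.0829)² = 0.00688
Total = 0.00883. Share from t = 0.00688/0.00883 = 0.779.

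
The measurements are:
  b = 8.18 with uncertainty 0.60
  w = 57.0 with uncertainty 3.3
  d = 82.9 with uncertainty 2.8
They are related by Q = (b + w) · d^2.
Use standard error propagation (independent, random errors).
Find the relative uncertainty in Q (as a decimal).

Let u = b + w = 65.2. δu = √(δb² + δw²) = √(0.360 + 10.9) = 3.35, so δu/u = 0.0515.
Q is then a monomial in u, d:
δQ/Q = √((δu/u)² + (2·δd/d)²) = √(0.00265 + 0.00456) = 0.0849

0.0849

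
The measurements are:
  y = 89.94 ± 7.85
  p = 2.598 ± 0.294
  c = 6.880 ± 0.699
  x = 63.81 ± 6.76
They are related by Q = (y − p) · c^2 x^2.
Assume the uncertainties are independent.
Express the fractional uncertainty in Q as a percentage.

Let u = y − p = 87.34. δu = √(δy² + δp²) = √(61.6 + 0.0864) = 7.86, so δu/u = 0.0899.
Q is then a monomial in u, c, x:
δQ/Q = √((δu/u)² + (2·δc/c)² + (2·δx/x)²) = √(0.00809 + 0.0413 + 0.0449) = 0.307

30.7%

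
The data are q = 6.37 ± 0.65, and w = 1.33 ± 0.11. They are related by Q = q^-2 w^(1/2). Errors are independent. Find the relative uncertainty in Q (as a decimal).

Since Q is a product/quotient, work with relative uncertainties:
  (-2·δq/q)² = (-2×0.102)² = 0.0416;  (½·δw/w)² = (0.5×0.0827)² = 0.00171
δQ/Q = √(0.0434) = 0.208

0.208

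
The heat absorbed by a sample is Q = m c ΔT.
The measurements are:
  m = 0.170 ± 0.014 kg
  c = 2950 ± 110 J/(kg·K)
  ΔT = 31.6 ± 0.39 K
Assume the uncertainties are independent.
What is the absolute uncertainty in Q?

Q is a product of powers, so relative uncertainties combine in quadrature:
  (1·δm/m)² = (1×0.0824)² = 0.00678;  (1·δc/c)² = (1×0.0373)² = 0.00139;  (1·δΔT/ΔT)² = (1×0.0123)² = 0.000152
δQ/Q = √(0.00832) = 0.0912
Q = 15800 J, so δQ = 0.0912 × 15800 = 1450 J.

1450 J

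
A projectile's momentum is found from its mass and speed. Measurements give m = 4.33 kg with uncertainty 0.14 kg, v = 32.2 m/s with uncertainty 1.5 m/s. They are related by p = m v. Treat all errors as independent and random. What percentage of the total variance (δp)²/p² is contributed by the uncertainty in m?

(δp/p)² = (1·δm/m)² + (1·δv/v)²
  m term: (1×0.0323)² = 0.00105
  v term: (1×0.0466)² = 0.00217
Total = 0.00322. Share from m = 0.00105/0.00322 = 0.325.

32.5%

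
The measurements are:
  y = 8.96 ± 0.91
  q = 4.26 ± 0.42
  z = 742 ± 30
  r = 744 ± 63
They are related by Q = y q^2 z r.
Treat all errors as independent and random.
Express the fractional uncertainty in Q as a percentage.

24.1%

For a monomial Q ∝ y, q^2, z, r, fractional errors add in quadrature:
  (1·δy/y)² = (1×0.102)² = 0.0103;  (2·δq/q)² = (2×0.0986)² = 0.0389;  (1·δz/z)² = (1×0.0404)² = 0.00163;  (1·δr/r)² = (1×0.0847)² = 0.00717
δQ/Q = √(0.0580) = 0.241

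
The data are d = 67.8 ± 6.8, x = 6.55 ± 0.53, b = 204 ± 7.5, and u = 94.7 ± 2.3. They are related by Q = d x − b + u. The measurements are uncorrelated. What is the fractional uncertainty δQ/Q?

Let p = d·x = 444. δp/p = √((1·δd/d)² + (1·δx/x)²) = √(0.0101 + 0.00655) = 0.129, so δp = 57.2.
Q = p − b + u: δQ = √(δp² + δb² + δu²) = √(3280 + 56.2 + 5.29) = 57.8
Q = 335, so δQ/Q = 57.8/335 = 0.173.

0.173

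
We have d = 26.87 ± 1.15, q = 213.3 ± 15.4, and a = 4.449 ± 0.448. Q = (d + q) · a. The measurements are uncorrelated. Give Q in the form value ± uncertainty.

1069 ± 128

Let u = d + q = 240.2. δu = √(δd² + δq²) = √(1.32 + 237) = 15.4, so δu/u = 0.0643.
Q is then a monomial in u, a:
δQ/Q = √((δu/u)² + (1·δa/a)²) = √(0.00413 + 0.0101) = 0.119
Q = 1069, so δQ = 0.119 × 1069 = 128.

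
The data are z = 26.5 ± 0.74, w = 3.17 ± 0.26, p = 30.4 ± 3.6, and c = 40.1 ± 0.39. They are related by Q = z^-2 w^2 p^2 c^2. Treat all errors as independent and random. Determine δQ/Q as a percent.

29.4%

Q is a product of powers, so relative uncertainties combine in quadrature:
  (-2·δz/z)² = (-2×0.0279)² = 0.00312;  (2·δw/w)² = (2×0.0820)² = 0.0269;  (2·δp/p)² = (2×0.118)² = 0.0561;  (2·δc/c)² = (2×0.00973)² = 0.000378
δQ/Q = √(0.0865) = 0.294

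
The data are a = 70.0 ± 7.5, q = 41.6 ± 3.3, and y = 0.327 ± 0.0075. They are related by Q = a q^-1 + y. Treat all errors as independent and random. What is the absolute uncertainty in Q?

0.224

Let p = a·q^-1 = 1.68. δp/p = √((1·δa/a)² + (-1·δq/q)²) = √(0.0115 + 0.00629) = 0.133, so δp = 0.224.
Q = p + y: δQ = √(δp² + δy²) = √(0.0503 + 5.62e-05) = 0.224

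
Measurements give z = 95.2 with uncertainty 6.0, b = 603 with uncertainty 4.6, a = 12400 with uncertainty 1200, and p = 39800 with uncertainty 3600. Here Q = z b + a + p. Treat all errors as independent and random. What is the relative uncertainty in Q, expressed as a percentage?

Let w = z·b = 57400. δw/w = √((1·δz/z)² + (1·δb/b)²) = √(0.00397 + 5.82e-05) = 0.0635, so δw = 3640.
Q = w + a + p: δQ = √(δw² + δa² + δp²) = √(1.33e+07 + 1.44e+06 + 1.3e+07) = 5260
Q = 1.1e+05, so δQ/Q = 5260/1.1e+05 = 0.0480.

4.80%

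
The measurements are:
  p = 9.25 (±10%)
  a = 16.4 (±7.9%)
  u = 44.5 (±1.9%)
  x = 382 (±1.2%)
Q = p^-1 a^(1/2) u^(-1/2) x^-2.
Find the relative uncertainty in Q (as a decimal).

Products/powers → add relative errors in quadrature, weighted by exponent:
  (-1·δp/p)² = (-1×0.100)² = 0.0100;  (½·δa/a)² = (0.5×0.0790)² = 0.00156;  (−½·δu/u)² = (-0.5×0.0190)² = 9.02e-05;  (-2·δx/x)² = (-2×0.0120)² = 0.000576
δQ/Q = √(0.0122) = 0.111

0.111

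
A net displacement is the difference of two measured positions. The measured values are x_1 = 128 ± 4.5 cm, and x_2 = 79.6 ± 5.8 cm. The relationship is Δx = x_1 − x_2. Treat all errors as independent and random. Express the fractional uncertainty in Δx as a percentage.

15.2%

Each term contributes (cᵢ δxᵢ)² to (δΔx)²:
  (δx_1)² = 20.2;  (δx_2)² = 33.6
δΔx = √(53.9) = 7.34 cm
Δx = 48.4 cm, so δΔx/Δx = 7.34/48.4 = 0.152.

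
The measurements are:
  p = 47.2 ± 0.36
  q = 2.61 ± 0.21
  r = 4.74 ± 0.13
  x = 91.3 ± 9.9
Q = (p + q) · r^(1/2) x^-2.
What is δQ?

0.00283

Let u = p + q = 49.8. δu = √(δp² + δq²) = √(0.130 + 0.0441) = 0.417, so δu/u = 0.00837.
Q is then a monomial in u, r, x:
δQ/Q = √((δu/u)² + (½·δr/r)² + (-2·δx/x)²) = √(7e-05 + 0.000188 + 0.0470) = 0.217
Q = 0.0130, so δQ = 0.217 × 0.0130 = 0.00283.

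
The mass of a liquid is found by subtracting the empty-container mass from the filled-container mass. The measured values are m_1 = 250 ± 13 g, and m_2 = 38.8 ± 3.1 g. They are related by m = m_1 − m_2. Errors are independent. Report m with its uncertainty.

Sums and differences: (δm)² = Σ (cᵢ δxᵢ)².
  (δm_1)² = 169;  (δm_2)² = 9.61
δm = √(179) = 13.4 g
m = 211 g.

211 ± 13.4 g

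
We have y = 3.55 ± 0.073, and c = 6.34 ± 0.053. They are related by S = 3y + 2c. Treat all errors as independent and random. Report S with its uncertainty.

23.3 ± 0.243

Absolute uncertainties add in quadrature for a linear combination:
  (3·δy)² = 0.0480;  (2·δc)² = 0.0112
δS = √(0.0592) = 0.243
S = 23.3.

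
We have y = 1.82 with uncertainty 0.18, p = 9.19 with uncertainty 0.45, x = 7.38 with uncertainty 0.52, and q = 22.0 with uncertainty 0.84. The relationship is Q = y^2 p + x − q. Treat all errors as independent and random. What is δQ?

6.28

Let w = y^2·p = 30.4. δw/w = √((2·δy/y)² + (1·δp/p)²) = √(0.0391 + 0.00240) = 0.204, so δw = 6.20.
Q = w + x − q: δQ = √(δw² + δx² + δq²) = √(38.5 + 0.270 + 0.706) = 6.28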